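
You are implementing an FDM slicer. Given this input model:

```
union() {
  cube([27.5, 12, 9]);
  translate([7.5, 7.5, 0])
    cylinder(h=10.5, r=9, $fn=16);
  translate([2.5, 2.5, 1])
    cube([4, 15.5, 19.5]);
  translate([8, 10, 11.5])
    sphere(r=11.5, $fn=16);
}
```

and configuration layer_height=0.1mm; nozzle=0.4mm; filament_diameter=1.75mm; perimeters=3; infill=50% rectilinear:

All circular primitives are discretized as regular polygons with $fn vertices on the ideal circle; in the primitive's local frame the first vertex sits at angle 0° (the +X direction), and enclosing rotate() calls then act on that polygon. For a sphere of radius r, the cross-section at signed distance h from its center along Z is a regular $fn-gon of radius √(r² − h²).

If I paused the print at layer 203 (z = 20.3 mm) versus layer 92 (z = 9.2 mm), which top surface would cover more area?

Layer 203 (z = 20.3): the cube does not reach this height (z outside [0, 9]); the cylinder at (7.5, 7.5) is absent (z outside [0, 10.5]); the cube at (2.5, 2.5) is present — its section is the full 4×15.5 rectangle (area 62.00 mm²); the r=11.5 sphere at (8, 10) slices to a regular 16-gon of circumradius 7.403 (√(r²−h²) with h=8.8 from center) (area = (16/2)·7.403²·sin(360°/16) = 167.80 mm²); Combining (union): the regions partially overlap — summed areas 229.80 mm² minus the doubly-counted overlap 50.26 mm² gives 179.54 mm² — area = 179.54 mm². So its area = 179.54 mm². Layer 92 (z = 9.2): the cube is not intersected at this z (z outside [0, 9]); the r=9 cylinder at (7.5, 7.5) gives a regular 16-gon of circumradius 9 (constant along its height) (area = (16/2)·9.000²·sin(360°/16) = 247.98 mm²); the cube at (2.5, 2.5) (footprint 4×15.5) is included at this height (area 62.00 mm²); the r=11.5 sphere at (8, 10) slices to a regular 16-gon of circumradius 11.268 (√(r²−h²) with h=2.3 from center) (area = (16/2)·11.268²·sin(360°/16) = 388.68 mm²); Merging all regions: the regions partially overlap — summed areas 698.66 mm² minus the doubly-counted overlap 307.80 mm² gives 390.86 mm² — area = 390.86 mm². So its area = 390.86 mm². Layer 92 is larger (390.86 vs 179.54 mm²).

layer 92 (z = 9.2 mm)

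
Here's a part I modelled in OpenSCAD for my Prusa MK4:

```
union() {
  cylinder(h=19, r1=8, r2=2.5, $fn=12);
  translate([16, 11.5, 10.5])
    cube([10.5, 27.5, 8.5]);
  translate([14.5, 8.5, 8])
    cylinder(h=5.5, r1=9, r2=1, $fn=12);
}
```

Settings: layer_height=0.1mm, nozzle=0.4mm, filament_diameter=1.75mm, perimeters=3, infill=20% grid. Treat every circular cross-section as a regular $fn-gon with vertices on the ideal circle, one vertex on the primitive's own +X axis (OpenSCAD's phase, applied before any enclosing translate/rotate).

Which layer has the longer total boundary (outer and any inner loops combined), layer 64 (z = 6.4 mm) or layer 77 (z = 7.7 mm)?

layer 64 (z = 6.4 mm)

Layer 64 (z = 6.4): the cone: at t=0.337 of its height the radius interpolates to r₁+(r₂−r₁)t = 6.147, giving a regular 12-gon of that circumradius (perimeter = 2·12·6.147·sin(180°/12) = 38.19 mm); the cube at (16, 11.5) is absent (z outside [10.5, 19]); the cone at (14.5, 8.5) is not intersected at this z (z outside [8, 13.5]); Merging all regions: only the cone is present, so the union is just that shape — boundary = 38.19 mm. So its perimeter = 38.19 mm. Layer 77 (z = 7.7): the cone: at t=0.405 of its height the radius interpolates to r₁+(r₂−r₁)t = 5.771, giving a regular 12-gon of that circumradius (perimeter = 2·12·5.771·sin(180°/12) = 35.85 mm); the cube at (16, 11.5) is absent (z outside [10.5, 19]); the cone at (14.5, 8.5) is not intersected at this z (z outside [8, 13.5]); Combining (union): only the cone is present, so the union is just that shape — boundary = 35.85 mm. So its perimeter = 35.85 mm. Layer 64 is larger (38.19 vs 35.85 mm).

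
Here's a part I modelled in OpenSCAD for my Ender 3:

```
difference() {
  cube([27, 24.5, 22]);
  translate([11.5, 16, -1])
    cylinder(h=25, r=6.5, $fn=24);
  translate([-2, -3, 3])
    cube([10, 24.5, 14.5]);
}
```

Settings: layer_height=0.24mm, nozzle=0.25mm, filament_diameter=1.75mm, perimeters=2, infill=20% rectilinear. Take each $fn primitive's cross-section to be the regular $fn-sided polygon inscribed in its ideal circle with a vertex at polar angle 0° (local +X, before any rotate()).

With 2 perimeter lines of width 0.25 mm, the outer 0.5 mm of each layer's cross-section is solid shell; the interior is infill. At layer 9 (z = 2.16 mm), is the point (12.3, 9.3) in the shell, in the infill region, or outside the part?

At z = 2.16 mm: the cube (footprint 27×24.5) is included at this height; the cylinder at (11.5, 16): section is a regular 24-gon, circumradius r=6.5; the cube at (-2, -3) is absent (z outside [3, 17.5]); Taking the first minus the rest: starting from the 27×24.5 cube, the r=6.5 cylinder at (11.5, 16) lies wholly inside it (removes its full 131.22 mm² and its 40.72 mm outline becomes a hole wall) — 1 connected region with 1 hole. Overall, the cross-section is one region with 1 hole. The nearest boundary edge runs (11.50, 9.50)→(13.18, 9.72); distance from the point to it = 0.30 mm. The point is inside the cross-section, 0.30 mm from the nearest boundary — within the 0.5 mm shell band (2 × 0.25).

shell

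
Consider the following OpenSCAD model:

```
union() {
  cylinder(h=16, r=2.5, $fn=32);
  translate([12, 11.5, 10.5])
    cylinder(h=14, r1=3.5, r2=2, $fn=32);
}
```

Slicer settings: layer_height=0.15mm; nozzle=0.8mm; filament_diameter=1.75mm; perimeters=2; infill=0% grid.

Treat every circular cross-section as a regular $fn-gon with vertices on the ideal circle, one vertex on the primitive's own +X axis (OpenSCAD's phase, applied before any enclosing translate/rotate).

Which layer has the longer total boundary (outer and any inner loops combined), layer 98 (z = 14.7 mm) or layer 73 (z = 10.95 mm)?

layer 73 (z = 10.95 mm)

Layer 98 (z = 14.7): the cylinder: section is a regular 32-gon, circumradius r=2.5 (perimeter = 2·32·2.500·sin(180°/32) = 15.68 mm); the cone at (12, 11.5): at t=0.300 of its height the radius interpolates to r₁+(r₂−r₁)t = 3.050, giving a regular 32-gon of that circumradius (perimeter = 2·32·3.050·sin(180°/32) = 19.13 mm); Taking the union: the 2 present regions are separate (no shared area or edge), so areas and boundary lengths simply add and each stays a separate island — boundary = 34.82 mm. So its perimeter = 34.82 mm. Layer 73 (z = 10.95): the cylinder: section is a regular 32-gon, circumradius r=2.5 (perimeter = 2·32·2.500·sin(180°/32) = 15.68 mm); the cone at (12, 11.5) contributes a regular 32-gon of circumradius 3.452 (interpolated between r1=3.5 and r2=2 at t=0.032) (perimeter = 2·32·3.452·sin(180°/32) = 21.65 mm); Merging all regions: the 2 present regions are separate (no shared area or edge), so areas and boundary lengths simply add and each stays a separate island — boundary = 37.34 mm. So its perimeter = 37.34 mm. Layer 73 is larger (37.34 vs 34.82 mm).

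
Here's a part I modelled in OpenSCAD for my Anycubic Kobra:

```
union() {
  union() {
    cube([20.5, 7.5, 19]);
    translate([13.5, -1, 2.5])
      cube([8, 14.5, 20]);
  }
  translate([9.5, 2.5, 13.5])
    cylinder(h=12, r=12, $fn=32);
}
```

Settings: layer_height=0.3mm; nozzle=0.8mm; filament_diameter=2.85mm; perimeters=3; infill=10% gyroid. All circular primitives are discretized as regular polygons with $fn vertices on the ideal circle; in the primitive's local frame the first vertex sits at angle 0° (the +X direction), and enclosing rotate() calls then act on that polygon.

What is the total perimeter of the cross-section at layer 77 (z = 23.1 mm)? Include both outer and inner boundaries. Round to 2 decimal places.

75.28 mm

At z = 23.1 mm: the cube is not intersected at this z (z outside [0, 19]); the cube at (13.5, -1) is not intersected at this z (z outside [2.5, 22.5]); Merging all regions: nothing is present at this height; the r=12 cylinder at (9.5, 2.5) contributes a regular 32-gon of circumradius 12 (perimeter = 2·32·12.000·sin(180°/32) = 75.28 mm); Taking the union: only the r=12 cylinder at (9.5, 2.5) is present, so the union is just that shape — boundary = 75.28 mm. Overall, the cross-section is a single solid region. Total boundary length (outer) = 75.28 mm.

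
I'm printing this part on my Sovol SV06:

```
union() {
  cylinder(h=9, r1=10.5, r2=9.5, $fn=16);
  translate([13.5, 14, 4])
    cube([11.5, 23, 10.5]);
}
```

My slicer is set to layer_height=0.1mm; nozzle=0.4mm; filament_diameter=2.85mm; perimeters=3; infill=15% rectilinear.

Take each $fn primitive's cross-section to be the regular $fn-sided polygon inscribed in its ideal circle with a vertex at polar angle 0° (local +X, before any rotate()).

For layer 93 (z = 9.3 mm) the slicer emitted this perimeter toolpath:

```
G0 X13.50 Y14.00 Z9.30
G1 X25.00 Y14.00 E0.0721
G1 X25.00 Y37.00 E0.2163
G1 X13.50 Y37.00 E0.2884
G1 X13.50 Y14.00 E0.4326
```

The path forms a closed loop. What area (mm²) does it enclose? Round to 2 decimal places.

Apply the shoelace formula to the sequence of (X, Y) vertices; enclosed area = 264.50 mm².

264.50 mm²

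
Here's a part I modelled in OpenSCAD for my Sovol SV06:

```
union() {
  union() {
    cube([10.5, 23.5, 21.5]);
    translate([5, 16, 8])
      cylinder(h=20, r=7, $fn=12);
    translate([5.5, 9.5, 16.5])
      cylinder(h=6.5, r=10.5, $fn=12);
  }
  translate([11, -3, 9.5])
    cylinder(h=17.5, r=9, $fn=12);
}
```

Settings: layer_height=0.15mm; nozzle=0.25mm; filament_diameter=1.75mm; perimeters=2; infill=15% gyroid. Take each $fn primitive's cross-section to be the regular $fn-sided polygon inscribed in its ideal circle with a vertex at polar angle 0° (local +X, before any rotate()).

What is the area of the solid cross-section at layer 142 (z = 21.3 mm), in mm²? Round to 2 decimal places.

At z = 21.3 mm: the 10.5×23.5 cube contributes its full rectangle (area 246.75 mm²); the r=7 cylinder at (5, 16) contributes a regular 12-gon of circumradius 7 (area = (12/2)·7.000²·sin(360°/12) = 147.00 mm²); the cylinder at (5.5, 9.5): section is a regular 12-gon, circumradius r=10.5 (area = (12/2)·10.500²·sin(360°/12) = 330.75 mm²); Combining (union): the regions partially overlap — summed areas 724.50 mm² minus the doubly-counted overlap 344.68 mm² gives 379.82 mm² — area = 379.82 mm²; the r=9 cylinder at (11, -3) gives a regular 12-gon of circumradius 9 (constant along its height) (area = (12/2)·9.000²·sin(360°/12) = 243.00 mm²); Combining (union): the regions partially overlap — summed areas 622.82 mm² minus the doubly-counted overlap 49.42 mm² gives 573.40 mm² — area = 573.40 mm². Overall, the cross-section is a single solid region. Net area = 573.40 mm².

573.40 mm²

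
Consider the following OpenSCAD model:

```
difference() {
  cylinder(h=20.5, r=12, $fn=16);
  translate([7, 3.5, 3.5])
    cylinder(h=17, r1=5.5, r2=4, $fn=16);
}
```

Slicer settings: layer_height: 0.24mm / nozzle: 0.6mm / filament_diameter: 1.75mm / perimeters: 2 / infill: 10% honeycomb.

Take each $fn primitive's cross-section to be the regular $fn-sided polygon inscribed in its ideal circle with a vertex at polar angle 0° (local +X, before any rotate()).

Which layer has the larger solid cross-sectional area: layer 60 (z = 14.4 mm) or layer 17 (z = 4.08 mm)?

layer 60 (z = 14.4 mm)

Layer 60 (z = 14.4): the r=12 cylinder contributes a regular 16-gon of circumradius 12 (area = (16/2)·12.000²·sin(360°/16) = 440.85 mm²); the cone at (7, 3.5): at t=0.641 of its height the radius interpolates to r₁+(r₂−r₁)t = 4.538, giving a regular 16-gon of that circumradius (area = (16/2)·4.538²·sin(360°/16) = 63.05 mm²); Subtracting the remaining from the first: starting from the r=12 cylinder (440.85 mm²), the cone at (7, 3.5) partially overlaps it — only the 61.51 mm² overlap (of its 63.05 mm²) is removed, clipping the outline — area = 379.34 mm². So its area = 379.34 mm². Layer 17 (z = 4.08): the cylinder: section is a regular 16-gon, circumradius r=12 (area = (16/2)·12.000²·sin(360°/16) = 440.85 mm²); the cone at (7, 3.5) (r1=5.5→r2=4) has section circumradius 5.449 here — a regular 16-gon (area = (16/2)·5.449²·sin(360°/16) = 90.89 mm²); After the difference (first − rest): starting from the r=12 cylinder (440.85 mm²), the cone at (7, 3.5) partially overlaps it — only the 82.46 mm² overlap (of its 90.89 mm²) is removed, clipping the outline — area = 358.39 mm². So its area = 358.39 mm². Layer 60 is larger (379.34 vs 358.39 mm²).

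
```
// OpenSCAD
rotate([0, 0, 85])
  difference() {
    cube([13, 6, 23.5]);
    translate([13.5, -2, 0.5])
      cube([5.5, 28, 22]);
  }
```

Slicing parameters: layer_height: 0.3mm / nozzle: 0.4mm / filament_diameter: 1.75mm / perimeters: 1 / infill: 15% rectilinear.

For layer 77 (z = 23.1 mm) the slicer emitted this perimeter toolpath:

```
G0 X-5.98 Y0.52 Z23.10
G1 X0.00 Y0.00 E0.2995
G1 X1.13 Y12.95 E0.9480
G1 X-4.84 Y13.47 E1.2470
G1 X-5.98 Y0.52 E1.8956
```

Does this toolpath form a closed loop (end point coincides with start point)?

yes

Start point (G0): (-5.98, 0.52). End point (last G1): the path returns to the start — closed.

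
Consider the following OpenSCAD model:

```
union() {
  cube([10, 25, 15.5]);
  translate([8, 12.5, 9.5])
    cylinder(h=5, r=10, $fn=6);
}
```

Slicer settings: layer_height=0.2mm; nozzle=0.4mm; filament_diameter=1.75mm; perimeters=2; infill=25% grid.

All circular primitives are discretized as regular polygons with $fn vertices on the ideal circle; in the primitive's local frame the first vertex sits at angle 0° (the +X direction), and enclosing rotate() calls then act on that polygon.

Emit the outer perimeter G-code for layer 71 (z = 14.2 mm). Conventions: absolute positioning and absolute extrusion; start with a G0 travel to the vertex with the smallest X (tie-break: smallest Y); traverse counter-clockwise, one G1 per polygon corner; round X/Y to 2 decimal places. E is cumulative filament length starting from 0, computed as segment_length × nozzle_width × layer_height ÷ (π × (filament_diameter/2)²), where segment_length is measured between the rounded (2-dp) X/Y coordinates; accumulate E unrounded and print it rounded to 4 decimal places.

At z = 14.2 mm: the cube is present — its section is the full 10×25 rectangle; the cylinder at (8, 12.5): section is a regular 6-gon, circumradius r=10; Merging all regions: the regions partially overlap (shared area 157.62 mm²), so overlapping operands fuse into one piece — 1 connected region. The outline is a single polygon with 12 vertices. Extrusion per mm of travel: 0.4 × 0.2 / (π × 0.875²) = 0.033260. Accumulating E over each segment gives final E = 2.6526.

G0 X-2.00 Y12.50 Z14.20
G1 X0.00 Y9.04 E0.1329
G1 X0.00 Y0.00 E0.4336
G1 X10.00 Y0.00 E0.7662
G1 X10.00 Y3.84 E0.8939
G1 X13.00 Y3.84 E0.9937
G1 X18.00 Y12.50 E1.3263
G1 X13.00 Y21.16 E1.6589
G1 X10.00 Y21.16 E1.7587
G1 X10.00 Y25.00 E1.8864
G1 X0.00 Y25.00 E2.2190
G1 X0.00 Y15.96 E2.5197
G1 X-2.00 Y12.50 E2.6526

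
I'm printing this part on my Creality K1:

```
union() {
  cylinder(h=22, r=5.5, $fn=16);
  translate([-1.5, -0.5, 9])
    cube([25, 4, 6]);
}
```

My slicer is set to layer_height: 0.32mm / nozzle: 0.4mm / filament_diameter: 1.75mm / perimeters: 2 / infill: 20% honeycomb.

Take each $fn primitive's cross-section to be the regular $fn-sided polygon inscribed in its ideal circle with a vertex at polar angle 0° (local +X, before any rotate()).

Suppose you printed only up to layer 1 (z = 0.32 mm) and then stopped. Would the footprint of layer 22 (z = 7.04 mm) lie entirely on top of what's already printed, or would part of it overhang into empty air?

Compare the two slices. At z = 0.32: the r=5.5 cylinder contributes a regular 16-gon of circumradius 5.5 (area = (16/2)·5.500²·sin(360°/16) = 92.61 mm²); the cube at (-1.5, -0.5) does not reach this height (z outside [9, 15]); Taking the union: only the r=5.5 cylinder is present, so the union is just that shape — area = 92.61 mm². At z = 7.04: the r=5.5 cylinder contributes a regular 16-gon of circumradius 5.5 (area = (16/2)·5.500²·sin(360°/16) = 92.61 mm²); the cube at (-1.5, -0.5) is absent (z outside [9, 15]); Taking the union: only the r=5.5 cylinder is present, so the union is just that shape — area = 92.61 mm². Checking containment: the cross-section at z = 7.04 is a subset of the cross-section at z = 0.32.

entirely on top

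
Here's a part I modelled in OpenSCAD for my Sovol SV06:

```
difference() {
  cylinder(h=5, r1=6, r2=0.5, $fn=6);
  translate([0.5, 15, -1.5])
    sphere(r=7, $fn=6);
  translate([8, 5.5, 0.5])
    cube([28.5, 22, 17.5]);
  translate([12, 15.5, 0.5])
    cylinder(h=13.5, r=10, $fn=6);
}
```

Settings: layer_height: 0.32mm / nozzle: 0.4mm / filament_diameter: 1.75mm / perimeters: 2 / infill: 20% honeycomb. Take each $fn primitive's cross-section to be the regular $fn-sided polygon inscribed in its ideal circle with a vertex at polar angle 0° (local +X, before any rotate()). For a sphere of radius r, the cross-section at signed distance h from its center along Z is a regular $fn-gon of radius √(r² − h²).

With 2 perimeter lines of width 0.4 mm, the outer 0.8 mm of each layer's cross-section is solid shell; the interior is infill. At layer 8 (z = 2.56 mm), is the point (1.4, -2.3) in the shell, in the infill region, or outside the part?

At z = 2.56 mm: the cone: at t=0.512 of its height the radius interpolates to r₁+(r₂−r₁)t = 3.184, giving a regular 6-gon of that circumradius; the sphere at (0.5, 15): section is a regular 6-gon, circumradius = √(r²−h²) = √(7²−4.06²) = 5.702; the cube at (8, 5.5) is present — its section is the full 28.5×22 rectangle; the cylinder at (12, 15.5): section is a regular 6-gon, circumradius r=10; Subtracting the remaining from the first: starting from the cone, the r=7 sphere at (0.5, 15) misses the remaining region (no effect); the 28.5×22 cube at (8, 5.5) misses the remaining region (no effect); the r=10 cylinder at (12, 15.5) misses the remaining region (no effect) — 1 connected region. Overall, the cross-section is a single solid region. The nearest boundary edge runs (3.18, 0.00)→(1.59, -2.76); distance from the point to it = 0.39 mm. The point is inside the cross-section, 0.39 mm from the nearest boundary — within the 0.8 mm shell band (2 × 0.4).

shell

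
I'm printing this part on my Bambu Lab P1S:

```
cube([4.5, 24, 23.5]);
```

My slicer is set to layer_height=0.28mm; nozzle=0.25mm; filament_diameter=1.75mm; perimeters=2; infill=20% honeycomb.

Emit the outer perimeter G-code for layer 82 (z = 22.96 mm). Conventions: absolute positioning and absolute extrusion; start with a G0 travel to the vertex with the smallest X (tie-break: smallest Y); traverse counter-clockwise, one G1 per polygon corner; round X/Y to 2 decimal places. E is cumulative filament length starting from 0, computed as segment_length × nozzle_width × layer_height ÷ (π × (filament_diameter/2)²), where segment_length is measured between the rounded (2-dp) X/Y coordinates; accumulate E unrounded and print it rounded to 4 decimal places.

At z = 22.96 mm: the cube (footprint 4.5×24) is included at this height. The outline is a single polygon with 4 vertices. Extrusion per mm of travel: 0.25 × 0.28 / (π × 0.875²) = 0.029103. Accumulating E over each segment gives final E = 1.6588.

G0 X0.00 Y0.00 Z22.96
G1 X4.50 Y0.00 E0.1310
G1 X4.50 Y24.00 E0.8294
G1 X0.00 Y24.00 E0.9604
G1 X0.00 Y0.00 E1.6588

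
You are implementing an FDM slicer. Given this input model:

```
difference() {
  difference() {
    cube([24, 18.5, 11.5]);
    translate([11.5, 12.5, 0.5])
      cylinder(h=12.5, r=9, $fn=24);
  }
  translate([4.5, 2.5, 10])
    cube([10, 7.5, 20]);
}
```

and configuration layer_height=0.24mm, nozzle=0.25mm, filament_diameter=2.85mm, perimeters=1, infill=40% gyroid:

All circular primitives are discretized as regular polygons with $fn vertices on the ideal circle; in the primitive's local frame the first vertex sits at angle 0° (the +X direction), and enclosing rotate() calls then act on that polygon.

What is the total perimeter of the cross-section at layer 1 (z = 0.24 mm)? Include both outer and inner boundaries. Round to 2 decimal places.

85.00 mm

At z = 0.24 mm: the 24×18.5 cube contributes its full rectangle (perimeter 85.00 mm); the cylinder at (11.5, 12.5) does not reach this height (z outside [0.5, 13]); After the difference (first − rest): none of the subtracted shapes is present at this height, so the 24×18.5 cube is unchanged — boundary = 85.00 mm; the cube at (4.5, 2.5) does not reach this height (z outside [10, 30]); After the difference (first − rest): none of the subtracted shapes is present at this height, so that combined region is unchanged — boundary = 85.00 mm. Overall, the cross-section is a single solid region. Total boundary length (outer) = 85.00 mm.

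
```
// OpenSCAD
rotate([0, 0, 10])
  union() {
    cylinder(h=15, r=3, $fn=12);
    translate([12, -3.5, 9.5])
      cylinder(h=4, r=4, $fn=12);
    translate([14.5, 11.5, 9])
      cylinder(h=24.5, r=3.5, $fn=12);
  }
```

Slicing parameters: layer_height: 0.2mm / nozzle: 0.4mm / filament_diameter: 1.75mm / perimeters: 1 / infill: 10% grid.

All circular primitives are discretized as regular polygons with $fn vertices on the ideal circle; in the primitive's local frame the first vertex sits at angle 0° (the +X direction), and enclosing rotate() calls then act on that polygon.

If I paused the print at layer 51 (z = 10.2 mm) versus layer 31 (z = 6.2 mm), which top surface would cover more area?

Layer 51 (z = 10.2): the r=3 cylinder contributes a regular 12-gon of circumradius 3 (area = (12/2)·3.000²·sin(360°/12) = 27.00 mm²); the cylinder at (12, -3.5): section is a regular 12-gon, circumradius r=4 (area = (12/2)·4.000²·sin(360°/12) = 48.00 mm²); the cylinder at (14.5, 11.5): section is a regular 12-gon, circumradius r=3.5 (area = (12/2)·3.500²·sin(360°/12) = 36.75 mm²); Taking the union: the 3 present regions are separate (no shared area or edge), so areas and boundary lengths simply add and each stays a separate island — area = 111.75 mm²; (whole slice rotated 10° about Z — lengths, areas and connectivity unchanged). So its area = 111.75 mm². Layer 31 (z = 6.2): the cylinder: section is a regular 12-gon, circumradius r=3 (area = (12/2)·3.000²·sin(360°/12) = 27.00 mm²); the cylinder at (12, -3.5) is not intersected at this z (z outside [9.5, 13.5]); the cylinder at (14.5, 11.5) is not intersected at this z (z outside [9, 33.5]); Merging all regions: only the r=3 cylinder is present, so the union is just that shape — area = 27.00 mm²; (whole slice rotated 10° about Z — lengths, areas and connectivity unchanged). So its area = 27.00 mm². Layer 51 is larger (111.75 vs 27.00 mm²).

layer 51 (z = 10.2 mm)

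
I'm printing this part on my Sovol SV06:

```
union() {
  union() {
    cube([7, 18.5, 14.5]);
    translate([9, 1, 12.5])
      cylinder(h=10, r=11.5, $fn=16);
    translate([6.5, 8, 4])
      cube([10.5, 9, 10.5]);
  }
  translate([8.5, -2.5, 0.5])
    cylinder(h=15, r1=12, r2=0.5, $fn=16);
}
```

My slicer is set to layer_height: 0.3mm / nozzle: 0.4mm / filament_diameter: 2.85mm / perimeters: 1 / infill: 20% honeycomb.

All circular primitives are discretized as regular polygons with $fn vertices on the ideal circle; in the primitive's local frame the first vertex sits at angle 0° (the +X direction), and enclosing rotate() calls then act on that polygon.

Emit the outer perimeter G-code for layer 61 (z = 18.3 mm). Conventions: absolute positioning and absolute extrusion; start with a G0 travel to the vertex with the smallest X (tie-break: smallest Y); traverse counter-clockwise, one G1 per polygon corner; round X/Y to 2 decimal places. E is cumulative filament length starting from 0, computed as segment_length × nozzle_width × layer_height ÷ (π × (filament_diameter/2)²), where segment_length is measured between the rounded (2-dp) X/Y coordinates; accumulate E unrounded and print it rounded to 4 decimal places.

G0 X-2.50 Y1.00 Z18.30
G1 X-1.62 Y-3.40 E0.0844
G1 X0.87 Y-7.13 E0.1688
G1 X4.60 Y-9.62 E0.2531
G1 X9.00 Y-10.50 E0.3375
G1 X13.40 Y-9.62 E0.4219
G1 X17.13 Y-7.13 E0.5063
G1 X19.62 Y-3.40 E0.5907
G1 X20.50 Y1.00 E0.6751
G1 X19.62 Y5.40 E0.7595
G1 X17.13 Y9.13 E0.8438
G1 X13.40 Y11.62 E0.9282
G1 X9.00 Y12.50 E1.0126
G1 X4.60 Y11.62 E1.0970
G1 X0.87 Y9.13 E1.1814
G1 X-1.62 Y5.40 E1.2657
G1 X-2.50 Y1.00 E1.3501

At z = 18.3 mm: the cube is absent (z outside [0, 14.5]); the cylinder at (9, 1): section is a regular 16-gon, circumradius r=11.5; the cube at (6.5, 8) is absent (z outside [4, 14.5]); Merging all regions: only the r=11.5 cylinder at (9, 1) is present, so the union is just that shape — 1 connected region; the cone at (8.5, -2.5) does not reach this height (z outside [0.5, 15.5]); Merging all regions: only that combined region is present, so the union is just that shape — 1 connected region. The outline is a single polygon with 16 vertices. Extrusion per mm of travel: 0.4 × 0.3 / (π × 1.425²) = 0.018811. Accumulating E over each segment gives final E = 1.3501.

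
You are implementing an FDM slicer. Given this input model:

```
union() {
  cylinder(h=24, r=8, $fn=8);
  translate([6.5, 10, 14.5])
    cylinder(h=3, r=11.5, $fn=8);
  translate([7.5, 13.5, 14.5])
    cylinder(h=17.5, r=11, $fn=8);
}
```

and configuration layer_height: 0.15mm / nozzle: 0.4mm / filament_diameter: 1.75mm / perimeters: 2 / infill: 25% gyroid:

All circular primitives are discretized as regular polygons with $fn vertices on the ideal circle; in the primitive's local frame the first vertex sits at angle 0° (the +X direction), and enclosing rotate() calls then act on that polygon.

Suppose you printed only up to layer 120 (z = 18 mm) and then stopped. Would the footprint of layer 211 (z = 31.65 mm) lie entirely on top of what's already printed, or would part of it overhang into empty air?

entirely on top

Compare the two slices. At z = 18: the r=8 cylinder gives a regular 8-gon of circumradius 8 (constant along its height) (area = (8/2)·8.000²·sin(360°/8) = 181.02 mm²); the cylinder at (6.5, 10) is not intersected at this z (z outside [14.5, 17.5]); the r=11 cylinder at (7.5, 13.5) contributes a regular 8-gon of circumradius 11 (area = (8/2)·11.000²·sin(360°/8) = 342.24 mm²); Merging all regions: the regions partially overlap — summed areas 523.26 mm² minus the doubly-counted overlap 16.43 mm² gives 506.83 mm² — area = 506.83 mm². At z = 31.65: the cylinder does not reach this height (z outside [0, 24]); the cylinder at (6.5, 10) is not intersected at this z (z outside [14.5, 17.5]); the r=11 cylinder at (7.5, 13.5) gives a regular 8-gon of circumradius 11 (constant along its height) (area = (8/2)·11.000²·sin(360°/8) = 342.24 mm²); Merging all regions: only the r=11 cylinder at (7.5, 13.5) is present, so the union is just that shape — area = 342.24 mm². Checking containment: the cross-section at z = 31.65 is a subset of the cross-section at z = 18.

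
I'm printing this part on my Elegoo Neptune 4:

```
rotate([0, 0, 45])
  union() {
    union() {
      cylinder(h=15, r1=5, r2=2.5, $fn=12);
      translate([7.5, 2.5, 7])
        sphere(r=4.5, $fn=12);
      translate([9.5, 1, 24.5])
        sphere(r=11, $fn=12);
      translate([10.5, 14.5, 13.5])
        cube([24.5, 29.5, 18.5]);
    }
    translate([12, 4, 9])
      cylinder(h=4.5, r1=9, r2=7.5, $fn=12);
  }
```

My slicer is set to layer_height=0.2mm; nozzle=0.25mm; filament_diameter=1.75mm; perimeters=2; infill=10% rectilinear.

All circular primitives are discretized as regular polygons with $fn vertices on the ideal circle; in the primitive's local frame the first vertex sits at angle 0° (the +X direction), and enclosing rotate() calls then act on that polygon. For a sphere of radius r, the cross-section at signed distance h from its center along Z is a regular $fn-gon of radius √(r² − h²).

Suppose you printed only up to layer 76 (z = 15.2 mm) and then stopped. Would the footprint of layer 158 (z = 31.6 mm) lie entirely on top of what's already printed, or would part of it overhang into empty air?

Compare the two slices. At z = 15.2: the cone does not reach this height (z outside [0, 15]); the sphere at (7.5, 2.5) is not intersected at this z (|z−center|=8.200 > r=4.5); the r=11 sphere at (9.5, 1) contributes a regular 12-gon of circumradius √(11²−9.3²) = 5.875 (area = (12/2)·5.875²·sin(360°/12) = 103.53 mm²); the cube at (10.5, 14.5) is present — its section is the full 24.5×29.5 rectangle (area 722.75 mm²); Combining (union): the 2 present regions are separate (no shared area or edge), so areas and boundary lengths simply add and each stays a separate island — area = 826.28 mm²; the cone at (12, 4) is not intersected at this z (z outside [9, 13.5]); Merging all regions: only that combined region is present, so the union is just that shape — area = 826.28 mm²; (whole slice rotated 45° about Z — lengths, areas and connectivity unchanged). At z = 31.6: the cone does not reach this height (z outside [0, 15]); the sphere at (7.5, 2.5) is not intersected at this z (|z−center|=24.600 > r=4.5); the r=11 sphere at (9.5, 1) slices to a regular 12-gon of circumradius 8.402 (√(r²−h²) with h=7.1 from center) (area = (12/2)·8.402²·sin(360°/12) = 211.77 mm²); the cube at (10.5, 14.5) is present — its section is the full 24.5×29.5 rectangle (area 722.75 mm²); Combining (union): the 2 present regions are separate (no shared area or edge), so areas and boundary lengths simply add and each stays a separate island — area = 934.52 mm²; the cone at (12, 4) is absent (z outside [9, 13.5]); Merging all regions: only the result so far is present, so the union is just that shape — area = 934.52 mm²; (whole slice rotated 45° about Z — lengths, areas and connectivity unchanged). Checking containment: at z = 31.6 the cross-section extends beyond the z = 15.2 cross-section by about 108.24 mm².

part overhangs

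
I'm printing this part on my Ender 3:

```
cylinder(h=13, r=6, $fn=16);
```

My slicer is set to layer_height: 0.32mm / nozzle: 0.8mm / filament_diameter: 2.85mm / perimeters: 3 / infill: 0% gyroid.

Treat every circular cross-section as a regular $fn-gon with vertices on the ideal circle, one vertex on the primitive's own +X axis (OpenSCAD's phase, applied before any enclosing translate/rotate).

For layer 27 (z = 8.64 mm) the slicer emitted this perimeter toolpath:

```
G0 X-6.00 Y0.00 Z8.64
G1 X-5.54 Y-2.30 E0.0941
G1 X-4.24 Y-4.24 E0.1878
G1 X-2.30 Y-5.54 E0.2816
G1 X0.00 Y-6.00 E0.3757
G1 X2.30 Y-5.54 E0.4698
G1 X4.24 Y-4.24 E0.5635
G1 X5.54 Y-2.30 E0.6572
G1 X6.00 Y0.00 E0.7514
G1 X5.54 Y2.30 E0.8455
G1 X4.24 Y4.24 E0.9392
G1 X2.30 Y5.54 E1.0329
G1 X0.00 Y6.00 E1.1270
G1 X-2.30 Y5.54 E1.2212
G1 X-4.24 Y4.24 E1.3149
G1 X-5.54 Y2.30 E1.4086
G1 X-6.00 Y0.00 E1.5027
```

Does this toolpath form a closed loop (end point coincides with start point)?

Start point (G0): (-6.00, 0.00). End point (last G1): the path returns to the start — closed.

yes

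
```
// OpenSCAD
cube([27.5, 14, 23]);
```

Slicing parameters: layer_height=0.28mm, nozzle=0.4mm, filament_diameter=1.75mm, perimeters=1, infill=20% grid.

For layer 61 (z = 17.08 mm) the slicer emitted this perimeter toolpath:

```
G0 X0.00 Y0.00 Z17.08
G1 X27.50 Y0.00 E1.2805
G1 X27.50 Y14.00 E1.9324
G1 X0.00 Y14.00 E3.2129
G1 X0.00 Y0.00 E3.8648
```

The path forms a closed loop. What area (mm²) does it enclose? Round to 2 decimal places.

385.00 mm²

Apply the shoelace formula to the sequence of (X, Y) vertices; enclosed area = 385.00 mm².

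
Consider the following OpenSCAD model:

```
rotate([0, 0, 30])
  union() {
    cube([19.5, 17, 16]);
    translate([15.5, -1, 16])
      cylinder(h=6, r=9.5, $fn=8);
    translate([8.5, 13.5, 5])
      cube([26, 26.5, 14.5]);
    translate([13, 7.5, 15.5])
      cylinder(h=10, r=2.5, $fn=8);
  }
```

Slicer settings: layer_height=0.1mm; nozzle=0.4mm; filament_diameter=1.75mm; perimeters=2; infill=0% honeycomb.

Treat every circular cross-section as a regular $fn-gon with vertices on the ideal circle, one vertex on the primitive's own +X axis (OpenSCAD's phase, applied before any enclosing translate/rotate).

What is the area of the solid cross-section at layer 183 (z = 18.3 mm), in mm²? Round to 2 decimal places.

953.26 mm²

At z = 18.3 mm: the cube is not intersected at this z (z outside [0, 16]); the r=9.5 cylinder at (15.5, -1) gives a regular 8-gon of circumradius 9.5 (constant along its height) (area = (8/2)·9.500²·sin(360°/8) = 255.27 mm²); the cube at (8.5, 13.5) is present — its section is the full 26×26.5 rectangle (area 689.00 mm²); the r=2.5 cylinder at (13, 7.5) gives a regular 8-gon of circumradius 2.5 (constant along its height) (area = (8/2)·2.500²·sin(360°/8) = 17.68 mm²); Taking the union: the regions partially overlap — summed areas 961.94 mm² minus the doubly-counted overlap 8.69 mm² gives 953.26 mm² — area = 953.26 mm²; (rotated 30° about Z; rotation is an isometry so areas/perimeters/island counts are preserved). Overall, the cross-section has 2 separate islands. Net area = 953.26 mm².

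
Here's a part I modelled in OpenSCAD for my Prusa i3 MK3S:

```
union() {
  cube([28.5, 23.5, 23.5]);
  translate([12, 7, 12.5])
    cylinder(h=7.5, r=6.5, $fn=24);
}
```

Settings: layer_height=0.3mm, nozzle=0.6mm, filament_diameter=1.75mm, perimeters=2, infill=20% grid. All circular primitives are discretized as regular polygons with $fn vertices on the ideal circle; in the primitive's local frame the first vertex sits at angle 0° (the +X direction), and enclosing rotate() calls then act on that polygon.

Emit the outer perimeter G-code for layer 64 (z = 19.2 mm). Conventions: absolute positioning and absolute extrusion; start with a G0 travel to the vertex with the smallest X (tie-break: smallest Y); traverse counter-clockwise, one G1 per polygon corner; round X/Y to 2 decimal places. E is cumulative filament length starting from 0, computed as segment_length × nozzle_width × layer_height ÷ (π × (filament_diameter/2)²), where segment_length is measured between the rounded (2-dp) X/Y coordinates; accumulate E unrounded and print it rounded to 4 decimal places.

At z = 19.2 mm: the 28.5×23.5 cube contributes its full rectangle; the r=6.5 cylinder at (12, 7) contributes a regular 24-gon of circumradius 6.5; Combining (union): the r=6.5 cylinder at (12, 7) lies entirely inside the 28.5×23.5 cube, so the union is just the 28.5×23.5 cube — 1 connected region. The outline is a single polygon with 4 vertices. Extrusion per mm of travel: 0.6 × 0.3 / (π × 0.875²) = 0.074835. Accumulating E over each segment gives final E = 7.7829.

G0 X0.00 Y0.00 Z19.20
G1 X28.50 Y0.00 E2.1328
G1 X28.50 Y23.50 E3.8914
G1 X0.00 Y23.50 E6.0242
G1 X0.00 Y0.00 E7.7829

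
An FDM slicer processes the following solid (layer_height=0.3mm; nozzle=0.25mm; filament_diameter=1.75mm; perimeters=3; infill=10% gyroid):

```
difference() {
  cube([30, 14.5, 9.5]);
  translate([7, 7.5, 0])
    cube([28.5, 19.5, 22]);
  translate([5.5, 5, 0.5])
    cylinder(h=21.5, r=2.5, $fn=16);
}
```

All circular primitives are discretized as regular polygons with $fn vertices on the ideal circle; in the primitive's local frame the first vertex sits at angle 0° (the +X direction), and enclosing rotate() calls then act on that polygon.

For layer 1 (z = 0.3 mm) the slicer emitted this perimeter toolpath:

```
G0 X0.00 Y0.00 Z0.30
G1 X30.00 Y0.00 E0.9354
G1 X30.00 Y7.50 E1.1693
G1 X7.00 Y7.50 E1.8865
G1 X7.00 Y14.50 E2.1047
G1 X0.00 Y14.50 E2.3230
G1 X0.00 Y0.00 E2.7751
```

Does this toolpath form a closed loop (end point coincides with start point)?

Start point (G0): (0.00, 0.00). End point (last G1): the path returns to the start — closed.

yes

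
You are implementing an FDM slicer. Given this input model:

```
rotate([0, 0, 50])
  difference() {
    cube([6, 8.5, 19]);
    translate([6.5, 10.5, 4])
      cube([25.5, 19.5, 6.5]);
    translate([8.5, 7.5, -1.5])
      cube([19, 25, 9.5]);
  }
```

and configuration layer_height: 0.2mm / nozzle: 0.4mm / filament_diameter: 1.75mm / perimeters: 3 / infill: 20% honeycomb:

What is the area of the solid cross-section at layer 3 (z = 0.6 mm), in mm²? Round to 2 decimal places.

At z = 0.6 mm: the 6×8.5 cube contributes its full rectangle (area 51.00 mm²); the cube at (6.5, 10.5) does not reach this height (z outside [4, 10.5]); the cube at (8.5, 7.5) is present — its section is the full 19×25 rectangle (area 475.00 mm²); Taking the first minus the rest: starting from the 6×8.5 cube (51.00 mm²), the 19×25 cube at (8.5, 7.5) misses the remaining region (no effect) — area = 51.00 mm²; (rotated 50° about Z; rotation is an isometry so areas/perimeters/island counts are preserved). Overall, the cross-section is a single solid region. Net area = 51.00 mm².

51.00 mm²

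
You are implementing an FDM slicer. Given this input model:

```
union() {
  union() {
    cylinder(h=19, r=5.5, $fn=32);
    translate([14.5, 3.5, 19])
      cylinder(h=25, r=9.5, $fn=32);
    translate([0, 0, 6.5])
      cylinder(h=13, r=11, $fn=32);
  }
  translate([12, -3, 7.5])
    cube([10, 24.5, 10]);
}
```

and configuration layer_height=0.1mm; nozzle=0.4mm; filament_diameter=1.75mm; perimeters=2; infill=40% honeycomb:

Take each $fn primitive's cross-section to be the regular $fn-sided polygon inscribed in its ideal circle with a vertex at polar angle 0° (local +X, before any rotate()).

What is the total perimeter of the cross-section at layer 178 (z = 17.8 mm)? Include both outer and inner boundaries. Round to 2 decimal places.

69.00 mm

At z = 17.8 mm: the r=5.5 cylinder contributes a regular 32-gon of circumradius 5.5 (perimeter = 2·32·5.500·sin(180°/32) = 34.50 mm); the cylinder at (14.5, 3.5) is not intersected at this z (z outside [19, 44]); the cylinder: section is a regular 32-gon, circumradius r=11 (perimeter = 2·32·11.000·sin(180°/32) = 69.00 mm); Combining (union): the r=5.5 cylinder lies entirely inside the r=11 cylinder, so the union is just the r=11 cylinder — boundary = 69.00 mm; the cube at (12, -3) does not reach this height (z outside [7.5, 17.5]); Combining (union): only that combined region is present, so the union is just that shape — boundary = 69.00 mm. Overall, the cross-section is a single solid region. Total boundary length (outer) = 69.00 mm.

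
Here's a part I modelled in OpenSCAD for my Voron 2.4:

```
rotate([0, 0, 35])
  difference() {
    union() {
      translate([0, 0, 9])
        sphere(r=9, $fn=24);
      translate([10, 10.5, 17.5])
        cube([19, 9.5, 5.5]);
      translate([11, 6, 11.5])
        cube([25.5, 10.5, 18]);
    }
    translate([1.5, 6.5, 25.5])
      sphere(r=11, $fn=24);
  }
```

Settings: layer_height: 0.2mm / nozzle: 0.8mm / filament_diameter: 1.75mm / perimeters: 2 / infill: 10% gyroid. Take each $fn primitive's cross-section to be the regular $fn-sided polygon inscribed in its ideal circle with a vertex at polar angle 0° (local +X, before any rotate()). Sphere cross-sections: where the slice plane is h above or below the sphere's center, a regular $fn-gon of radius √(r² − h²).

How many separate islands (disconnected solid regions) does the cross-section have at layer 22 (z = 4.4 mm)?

At z = 4.4 mm: the r=9 sphere contributes a regular 24-gon of circumradius √(9²−4.6²) = 7.736; the cube at (10, 10.5) does not reach this height (z outside [17.5, 23]); the cube at (11, 6) is not intersected at this z (z outside [11.5, 29.5]); Merging all regions: only the r=9 sphere is present, so the union is just that shape — 1 connected region; the sphere at (1.5, 6.5) is not intersected at this z (|z−center|=21.100 > r=11); Subtracting the remaining from the first: none of the subtracted shapes is present at this height, so the result so far is unchanged — 1 connected region; (whole slice rotated 35° about Z — lengths, areas and connectivity unchanged). Overall, the cross-section is a single solid region. Island count = 1.

1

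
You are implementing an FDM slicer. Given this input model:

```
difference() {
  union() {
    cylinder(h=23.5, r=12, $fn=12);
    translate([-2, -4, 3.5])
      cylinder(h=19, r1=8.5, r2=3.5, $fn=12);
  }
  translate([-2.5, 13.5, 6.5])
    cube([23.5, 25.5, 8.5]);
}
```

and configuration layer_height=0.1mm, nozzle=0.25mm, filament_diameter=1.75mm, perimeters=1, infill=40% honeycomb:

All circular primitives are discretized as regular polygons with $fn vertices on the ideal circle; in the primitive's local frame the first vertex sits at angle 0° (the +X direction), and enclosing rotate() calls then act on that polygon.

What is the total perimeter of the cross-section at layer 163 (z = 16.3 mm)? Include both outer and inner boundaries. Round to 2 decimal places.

74.54 mm

At z = 16.3 mm: the r=12 cylinder contributes a regular 12-gon of circumradius 12 (perimeter = 2·12·12.000·sin(180°/12) = 74.54 mm); the cone at (-2, -4): at t=0.674 of its height the radius interpolates to r₁+(r₂−r₁)t = 5.132, giving a regular 12-gon of that circumradius (perimeter = 2·12·5.132·sin(180°/12) = 31.88 mm); Combining (union): the cone at (-2, -4) lies entirely inside the r=12 cylinder, so the union is just the r=12 cylinder — boundary = 74.54 mm; the cube at (-2.5, 13.5) is absent (z outside [6.5, 15]); Taking the first minus the rest: none of the subtracted shapes is present at this height, so the result so far is unchanged — boundary = 74.54 mm. Overall, the cross-section is a single solid region. Total boundary length (outer) = 74.54 mm.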